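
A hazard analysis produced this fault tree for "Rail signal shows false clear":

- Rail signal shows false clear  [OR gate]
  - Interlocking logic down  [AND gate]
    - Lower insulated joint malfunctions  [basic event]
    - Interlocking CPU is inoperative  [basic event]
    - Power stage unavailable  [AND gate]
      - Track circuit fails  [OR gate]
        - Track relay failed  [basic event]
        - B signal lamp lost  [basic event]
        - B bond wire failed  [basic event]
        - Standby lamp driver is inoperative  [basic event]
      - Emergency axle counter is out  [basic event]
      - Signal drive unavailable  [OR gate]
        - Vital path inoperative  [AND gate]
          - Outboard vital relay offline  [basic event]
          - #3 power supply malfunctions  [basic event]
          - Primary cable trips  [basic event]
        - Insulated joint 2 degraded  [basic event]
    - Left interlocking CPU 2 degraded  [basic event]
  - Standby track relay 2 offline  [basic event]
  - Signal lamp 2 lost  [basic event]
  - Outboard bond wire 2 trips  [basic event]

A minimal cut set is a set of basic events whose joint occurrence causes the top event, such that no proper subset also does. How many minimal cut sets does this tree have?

Track circuit fails [OR]: union of children's cut sets → 4 cut set(s).
Vital path inoperative [AND]: one cut set from each child combined → 1 × 1 × 1 = 1 cut set(s).
Signal drive unavailable [OR]: union of children's cut sets → 2 cut set(s).
Power stage unavailable [AND]: one cut set from each child combined → 4 × 1 × 2 = 8 cut set(s).
Interlocking logic down [AND]: one cut set from each child combined → 1 × 1 × 8 × 1 = 8 cut set(s).
Rail signal shows false clear [OR]: union of children's cut sets → 11 cut set(s).

11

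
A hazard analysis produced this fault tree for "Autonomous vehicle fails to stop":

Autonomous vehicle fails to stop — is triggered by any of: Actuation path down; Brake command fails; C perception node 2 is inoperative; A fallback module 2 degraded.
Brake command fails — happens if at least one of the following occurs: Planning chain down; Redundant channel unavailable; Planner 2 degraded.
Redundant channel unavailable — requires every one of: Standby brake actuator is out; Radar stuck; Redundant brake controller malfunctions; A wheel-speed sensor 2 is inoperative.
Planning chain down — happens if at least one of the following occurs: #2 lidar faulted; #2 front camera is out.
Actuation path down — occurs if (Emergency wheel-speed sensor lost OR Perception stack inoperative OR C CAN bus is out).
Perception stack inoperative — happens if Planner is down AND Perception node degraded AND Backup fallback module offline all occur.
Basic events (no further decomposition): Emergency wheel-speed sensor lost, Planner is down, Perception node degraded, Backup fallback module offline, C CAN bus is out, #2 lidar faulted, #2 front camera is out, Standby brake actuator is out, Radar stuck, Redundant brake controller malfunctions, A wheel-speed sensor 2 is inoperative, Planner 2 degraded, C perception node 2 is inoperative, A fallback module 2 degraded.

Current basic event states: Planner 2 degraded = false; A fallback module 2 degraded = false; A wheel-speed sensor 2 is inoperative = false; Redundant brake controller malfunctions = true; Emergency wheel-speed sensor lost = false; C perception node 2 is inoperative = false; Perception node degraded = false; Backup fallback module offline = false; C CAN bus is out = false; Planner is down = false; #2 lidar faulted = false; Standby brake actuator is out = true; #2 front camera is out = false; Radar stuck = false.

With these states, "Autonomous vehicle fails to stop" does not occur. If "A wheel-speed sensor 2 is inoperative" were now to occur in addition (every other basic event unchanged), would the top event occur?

Counterfactual: set "A wheel-speed sensor 2 is inoperative" to occurred.
Perception stack inoperative [AND]: Planner is down=not, Perception node degraded=not, Backup fallback module offline=not → not all inputs occur → does not occur.
Actuation path down [OR]: Emergency wheel-speed sensor lost=not, Perception stack inoperative=not, C CAN bus is out=not → no input occurs → does not occur.
Planning chain down [OR]: #2 lidar faulted=not, #2 front camera is out=not → no input occurs → does not occur.
Redundant channel unavailable [AND]: Standby brake actuator is out=occurs, Radar stuck=not, Redundant brake controller malfunctions=occurs, A wheel-speed sensor 2 is inoperative=occurs → not all inputs occur → does not occur.
Brake command fails [OR]: Planning chain down=not, Redundant channel unavailable=not, Planner 2 degraded=not → no input occurs → does not occur.
Autonomous vehicle fails to stop [OR]: Actuation path down=not, Brake command fails=not, C perception node 2 is inoperative=not, A fallback module 2 degraded=not → no input occurs → does not occur.

No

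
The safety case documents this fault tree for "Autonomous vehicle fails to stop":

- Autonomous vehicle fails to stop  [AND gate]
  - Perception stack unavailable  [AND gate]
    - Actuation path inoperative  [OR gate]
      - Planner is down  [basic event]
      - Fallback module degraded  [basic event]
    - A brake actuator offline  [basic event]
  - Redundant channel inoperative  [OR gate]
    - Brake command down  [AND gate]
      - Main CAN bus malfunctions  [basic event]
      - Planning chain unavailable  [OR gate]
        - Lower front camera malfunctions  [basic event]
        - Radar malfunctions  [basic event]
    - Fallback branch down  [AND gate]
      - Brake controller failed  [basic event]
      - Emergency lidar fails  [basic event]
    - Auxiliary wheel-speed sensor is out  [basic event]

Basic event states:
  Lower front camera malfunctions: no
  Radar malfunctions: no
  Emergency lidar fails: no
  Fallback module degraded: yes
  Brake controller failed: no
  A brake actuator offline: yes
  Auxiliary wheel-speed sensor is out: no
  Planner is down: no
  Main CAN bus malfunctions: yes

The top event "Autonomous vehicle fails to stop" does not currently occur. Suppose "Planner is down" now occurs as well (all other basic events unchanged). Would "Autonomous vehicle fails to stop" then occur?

No

Counterfactual: set "Planner is down" to occurred.
Actuation path inoperative [OR]: Planner is down=occurs, Fallback module degraded=occurs → at least one input occurs → occurs.
Perception stack unavailable [AND]: Actuation path inoperative=occurs, A brake actuator offline=occurs → all inputs occur → occurs.
Planning chain unavailable [OR]: Lower front camera malfunctions=not, Radar malfunctions=not → no input occurs → does not occur.
Brake command down [AND]: Main CAN bus malfunctions=occurs, Planning chain unavailable=not → not all inputs occur → does not occur.
Fallback branch down [AND]: Brake controller failed=not, Emergency lidar fails=not → not all inputs occur → does not occur.
Redundant channel inoperative [OR]: Brake command down=not, Fallback branch down=not, Auxiliary wheel-speed sensor is out=not → no input occurs → does not occur.
Autonomous vehicle fails to stop [AND]: Perception stack unavailable=occurs, Redundant channel inoperative=not → not all inputs occur → does not occur.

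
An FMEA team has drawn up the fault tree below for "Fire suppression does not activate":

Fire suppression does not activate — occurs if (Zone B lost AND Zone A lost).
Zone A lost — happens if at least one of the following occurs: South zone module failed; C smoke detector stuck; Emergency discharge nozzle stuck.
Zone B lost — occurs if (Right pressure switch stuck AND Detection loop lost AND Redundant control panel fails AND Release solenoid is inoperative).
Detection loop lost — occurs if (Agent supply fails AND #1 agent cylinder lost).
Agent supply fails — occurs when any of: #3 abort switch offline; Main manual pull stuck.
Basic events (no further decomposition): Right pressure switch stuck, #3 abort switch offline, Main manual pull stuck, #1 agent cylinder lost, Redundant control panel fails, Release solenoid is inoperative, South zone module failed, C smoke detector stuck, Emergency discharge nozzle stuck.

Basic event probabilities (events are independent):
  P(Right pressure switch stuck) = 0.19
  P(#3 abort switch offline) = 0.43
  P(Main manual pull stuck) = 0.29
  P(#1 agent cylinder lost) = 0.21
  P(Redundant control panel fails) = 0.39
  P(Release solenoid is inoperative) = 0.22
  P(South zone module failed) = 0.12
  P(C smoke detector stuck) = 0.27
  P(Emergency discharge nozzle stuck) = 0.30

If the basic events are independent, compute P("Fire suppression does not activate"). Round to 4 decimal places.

0.0011

P(Agent supply fails) [OR] = 1 − (1−0.43) × (1−0.29) = 0.595300
P(Detection loop lost) [AND] = 0.595300 × 0.21 = 0.125013
P(Zone B lost) [AND] = 0.19 × 0.125013 × 0.39 × 0.22 = 0.002038
P(Zone A lost) [OR] = 1 − (1−0.12) × (1−0.27) × (1−0.30) = 0.550320
P(Fire suppression does not activate) [AND] = 0.002038 × 0.550320 = 0.001122
Rounded to 4 decimal places: P(Fire suppression does not activate) ≈ 0.0011.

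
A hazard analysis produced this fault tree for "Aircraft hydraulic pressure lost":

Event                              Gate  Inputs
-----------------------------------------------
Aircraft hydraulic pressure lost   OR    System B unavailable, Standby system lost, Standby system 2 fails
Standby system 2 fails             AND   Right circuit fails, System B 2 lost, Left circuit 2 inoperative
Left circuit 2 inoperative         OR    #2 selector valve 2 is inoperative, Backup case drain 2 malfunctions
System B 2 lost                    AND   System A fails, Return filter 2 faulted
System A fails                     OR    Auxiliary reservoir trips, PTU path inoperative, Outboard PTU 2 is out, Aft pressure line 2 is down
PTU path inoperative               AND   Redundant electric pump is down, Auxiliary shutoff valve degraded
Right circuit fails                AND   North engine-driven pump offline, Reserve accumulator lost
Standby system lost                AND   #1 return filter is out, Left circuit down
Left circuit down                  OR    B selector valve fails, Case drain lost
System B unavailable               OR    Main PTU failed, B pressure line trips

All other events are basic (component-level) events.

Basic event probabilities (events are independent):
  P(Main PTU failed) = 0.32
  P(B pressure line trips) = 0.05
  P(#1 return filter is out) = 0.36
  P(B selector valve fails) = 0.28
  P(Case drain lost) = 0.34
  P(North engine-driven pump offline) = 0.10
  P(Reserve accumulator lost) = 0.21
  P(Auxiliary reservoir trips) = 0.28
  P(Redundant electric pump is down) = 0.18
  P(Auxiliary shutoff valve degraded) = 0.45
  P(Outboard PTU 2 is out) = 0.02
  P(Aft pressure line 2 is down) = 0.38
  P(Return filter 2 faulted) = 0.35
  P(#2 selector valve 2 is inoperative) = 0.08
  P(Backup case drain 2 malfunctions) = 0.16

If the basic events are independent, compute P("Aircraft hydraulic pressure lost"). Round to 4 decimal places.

P(System B unavailable) [OR] = 1 − (1−0.32) × (1−0.05) = 0.354000
P(Left circuit down) [OR] = 1 − (1−0.28) × (1−0.34) = 0.524800
P(Standby system lost) [AND] = 0.36 × 0.524800 = 0.188928
P(Right circuit fails) [AND] = 0.10 × 0.21 = 0.021000
P(PTU path inoperative) [AND] = 0.18 × 0.45 = 0.081000
P(System A fails) [OR] = 1 − (1−0.28) × (1−0.081000) × (1−0.02) × (1−0.38) = 0.597963
P(System B 2 lost) [AND] = 0.597963 × 0.35 = 0.209287
P(Left circuit 2 inoperative) [OR] = 1 − (1−0.08) × (1−0.16) = 0.227200
P(Standby system 2 fails) [AND] = 0.021000 × 0.209287 × 0.227200 = 0.000999
P(Aircraft hydraulic pressure lost) [OR] = 1 − (1−0.354000) × (1−0.188928) × (1−0.000999) = 0.476571
Rounded to 4 decimal places: P(Aircraft hydraulic pressure lost) ≈ 0.4766.

0.4766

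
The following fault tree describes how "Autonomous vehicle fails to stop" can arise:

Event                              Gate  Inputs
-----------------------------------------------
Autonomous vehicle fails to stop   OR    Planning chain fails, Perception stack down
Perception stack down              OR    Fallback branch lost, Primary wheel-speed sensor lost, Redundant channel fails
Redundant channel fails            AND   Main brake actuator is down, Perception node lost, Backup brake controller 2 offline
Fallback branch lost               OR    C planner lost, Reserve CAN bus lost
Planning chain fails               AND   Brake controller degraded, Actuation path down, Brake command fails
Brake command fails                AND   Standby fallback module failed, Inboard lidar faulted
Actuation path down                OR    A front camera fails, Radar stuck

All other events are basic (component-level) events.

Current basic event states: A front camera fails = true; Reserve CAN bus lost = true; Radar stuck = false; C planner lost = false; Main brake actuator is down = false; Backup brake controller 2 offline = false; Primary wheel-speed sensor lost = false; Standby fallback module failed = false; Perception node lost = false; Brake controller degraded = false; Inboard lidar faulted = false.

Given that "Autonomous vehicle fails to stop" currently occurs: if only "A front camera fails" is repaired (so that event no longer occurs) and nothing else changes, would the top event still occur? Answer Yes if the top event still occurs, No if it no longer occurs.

Counterfactual: set "A front camera fails" to not occurred.
Actuation path down [OR]: A front camera fails=not, Radar stuck=not → no input occurs → does not occur.
Brake command fails [AND]: Standby fallback module failed=not, Inboard lidar faulted=not → not all inputs occur → does not occur.
Planning chain fails [AND]: Brake controller degraded=not, Actuation path down=not, Brake command fails=not → not all inputs occur → does not occur.
Fallback branch lost [OR]: C planner lost=not, Reserve CAN bus lost=occurs → at least one input occurs → occurs.
Redundant channel fails [AND]: Main brake actuator is down=not, Perception node lost=not, Backup brake controller 2 offline=not → not all inputs occur → does not occur.
Perception stack down [OR]: Fallback branch lost=occurs, Primary wheel-speed sensor lost=not, Redundant channel fails=not → at least one input occurs → occurs.
Autonomous vehicle fails to stop [OR]: Planning chain fails=not, Perception stack down=occurs → at least one input occurs → occurs.

Yes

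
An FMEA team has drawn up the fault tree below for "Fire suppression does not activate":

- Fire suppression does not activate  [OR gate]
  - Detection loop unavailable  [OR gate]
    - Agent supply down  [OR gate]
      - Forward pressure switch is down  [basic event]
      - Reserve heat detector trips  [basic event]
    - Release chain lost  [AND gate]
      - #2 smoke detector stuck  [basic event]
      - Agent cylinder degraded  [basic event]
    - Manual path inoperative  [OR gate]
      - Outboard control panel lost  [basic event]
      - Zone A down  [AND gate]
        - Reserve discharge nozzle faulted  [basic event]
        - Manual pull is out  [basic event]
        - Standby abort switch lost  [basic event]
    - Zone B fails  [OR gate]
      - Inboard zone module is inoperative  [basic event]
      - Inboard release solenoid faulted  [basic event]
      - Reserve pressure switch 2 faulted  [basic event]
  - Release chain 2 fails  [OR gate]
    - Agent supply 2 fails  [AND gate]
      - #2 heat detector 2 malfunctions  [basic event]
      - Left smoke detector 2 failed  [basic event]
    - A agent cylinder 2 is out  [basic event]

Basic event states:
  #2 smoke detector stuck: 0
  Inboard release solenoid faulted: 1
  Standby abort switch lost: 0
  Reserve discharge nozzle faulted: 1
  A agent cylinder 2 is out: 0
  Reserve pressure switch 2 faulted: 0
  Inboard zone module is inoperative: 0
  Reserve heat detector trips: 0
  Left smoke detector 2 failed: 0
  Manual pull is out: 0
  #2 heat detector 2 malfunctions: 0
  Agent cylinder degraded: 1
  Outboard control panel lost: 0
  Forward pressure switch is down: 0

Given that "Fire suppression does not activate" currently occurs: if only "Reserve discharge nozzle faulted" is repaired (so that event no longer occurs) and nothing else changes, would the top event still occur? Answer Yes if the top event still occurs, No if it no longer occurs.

Counterfactual: set "Reserve discharge nozzle faulted" to not occurred.
Agent supply down [OR]: Forward pressure switch is down=not, Reserve heat detector trips=not → no input occurs → does not occur.
Release chain lost [AND]: #2 smoke detector stuck=not, Agent cylinder degraded=occurs → not all inputs occur → does not occur.
Zone A down [AND]: Reserve discharge nozzle faulted=not, Manual pull is out=not, Standby abort switch lost=not → not all inputs occur → does not occur.
Manual path inoperative [OR]: Outboard control panel lost=not, Zone A down=not → no input occurs → does not occur.
Zone B fails [OR]: Inboard zone module is inoperative=not, Inboard release solenoid faulted=occurs, Reserve pressure switch 2 faulted=not → at least one input occurs → occurs.
Detection loop unavailable [OR]: Agent supply down=not, Release chain lost=not, Manual path inoperative=not, Zone B fails=occurs → at least one input occurs → occurs.
Agent supply 2 fails [AND]: #2 heat detector 2 malfunctions=not, Left smoke detector 2 failed=not → not all inputs occur → does not occur.
Release chain 2 fails [OR]: Agent supply 2 fails=not, A agent cylinder 2 is out=not → no input occurs → does not occur.
Fire suppression does not activate [OR]: Detection loop unavailable=occurs, Release chain 2 fails=not → at least one input occurs → occurs.

Yes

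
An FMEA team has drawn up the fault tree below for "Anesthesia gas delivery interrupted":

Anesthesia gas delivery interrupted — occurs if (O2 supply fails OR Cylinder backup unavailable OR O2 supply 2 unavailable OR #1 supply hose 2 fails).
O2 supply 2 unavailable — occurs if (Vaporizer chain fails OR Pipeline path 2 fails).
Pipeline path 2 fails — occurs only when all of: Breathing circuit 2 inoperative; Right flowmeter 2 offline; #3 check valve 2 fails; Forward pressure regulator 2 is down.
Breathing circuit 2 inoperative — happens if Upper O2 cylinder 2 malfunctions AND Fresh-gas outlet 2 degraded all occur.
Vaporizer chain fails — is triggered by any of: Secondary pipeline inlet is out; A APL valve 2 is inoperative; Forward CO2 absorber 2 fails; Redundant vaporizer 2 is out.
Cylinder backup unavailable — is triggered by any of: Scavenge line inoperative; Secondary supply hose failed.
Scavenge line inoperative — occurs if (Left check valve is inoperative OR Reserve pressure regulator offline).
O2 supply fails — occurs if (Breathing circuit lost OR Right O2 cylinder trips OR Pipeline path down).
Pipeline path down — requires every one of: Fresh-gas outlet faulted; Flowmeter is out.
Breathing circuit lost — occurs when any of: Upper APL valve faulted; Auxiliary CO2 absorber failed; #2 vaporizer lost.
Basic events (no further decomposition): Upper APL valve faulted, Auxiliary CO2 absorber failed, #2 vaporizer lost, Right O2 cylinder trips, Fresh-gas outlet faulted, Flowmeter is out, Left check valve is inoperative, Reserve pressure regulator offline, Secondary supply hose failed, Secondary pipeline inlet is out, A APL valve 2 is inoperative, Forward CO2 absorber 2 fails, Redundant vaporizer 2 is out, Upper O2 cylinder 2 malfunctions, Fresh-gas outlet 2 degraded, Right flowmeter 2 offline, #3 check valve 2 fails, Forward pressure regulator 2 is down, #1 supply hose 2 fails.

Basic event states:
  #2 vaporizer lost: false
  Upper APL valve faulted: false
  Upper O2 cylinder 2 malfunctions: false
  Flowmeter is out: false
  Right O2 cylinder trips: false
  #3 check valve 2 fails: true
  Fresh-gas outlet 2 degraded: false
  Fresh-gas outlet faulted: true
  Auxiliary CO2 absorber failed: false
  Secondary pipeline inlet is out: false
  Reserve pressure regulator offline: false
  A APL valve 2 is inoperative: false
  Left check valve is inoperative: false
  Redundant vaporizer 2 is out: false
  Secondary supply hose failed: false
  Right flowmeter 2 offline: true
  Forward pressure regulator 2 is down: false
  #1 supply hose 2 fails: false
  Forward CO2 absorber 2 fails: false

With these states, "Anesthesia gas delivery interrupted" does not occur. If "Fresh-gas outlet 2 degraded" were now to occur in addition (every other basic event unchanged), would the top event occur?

No

Counterfactual: set "Fresh-gas outlet 2 degraded" to occurred.
Breathing circuit lost [OR]: Upper APL valve faulted=not, Auxiliary CO2 absorber failed=not, #2 vaporizer lost=not → no input occurs → does not occur.
Pipeline path down [AND]: Fresh-gas outlet faulted=occurs, Flowmeter is out=not → not all inputs occur → does not occur.
O2 supply fails [OR]: Breathing circuit lost=not, Right O2 cylinder trips=not, Pipeline path down=not → no input occurs → does not occur.
Scavenge line inoperative [OR]: Left check valve is inoperative=not, Reserve pressure regulator offline=not → no input occurs → does not occur.
Cylinder backup unavailable [OR]: Scavenge line inoperative=not, Secondary supply hose failed=not → no input occurs → does not occur.
Vaporizer chain fails [OR]: Secondary pipeline inlet is out=not, A APL valve 2 is inoperative=not, Forward CO2 absorber 2 fails=not, Redundant vaporizer 2 is out=not → no input occurs → does not occur.
Breathing circuit 2 inoperative [AND]: Upper O2 cylinder 2 malfunctions=not, Fresh-gas outlet 2 degraded=occurs → not all inputs occur → does not occur.
Pipeline path 2 fails [AND]: Breathing circuit 2 inoperative=not, Right flowmeter 2 offline=occurs, #3 check valve 2 fails=occurs, Forward pressure regulator 2 is down=not → not all inputs occur → does not occur.
O2 supply 2 unavailable [OR]: Vaporizer chain fails=not, Pipeline path 2 fails=not → no input occurs → does not occur.
Anesthesia gas delivery interrupted [OR]: O2 supply fails=not, Cylinder backup unavailable=not, O2 supply 2 unavailable=not, #1 supply hose 2 fails=not → no input occurs → does not occur.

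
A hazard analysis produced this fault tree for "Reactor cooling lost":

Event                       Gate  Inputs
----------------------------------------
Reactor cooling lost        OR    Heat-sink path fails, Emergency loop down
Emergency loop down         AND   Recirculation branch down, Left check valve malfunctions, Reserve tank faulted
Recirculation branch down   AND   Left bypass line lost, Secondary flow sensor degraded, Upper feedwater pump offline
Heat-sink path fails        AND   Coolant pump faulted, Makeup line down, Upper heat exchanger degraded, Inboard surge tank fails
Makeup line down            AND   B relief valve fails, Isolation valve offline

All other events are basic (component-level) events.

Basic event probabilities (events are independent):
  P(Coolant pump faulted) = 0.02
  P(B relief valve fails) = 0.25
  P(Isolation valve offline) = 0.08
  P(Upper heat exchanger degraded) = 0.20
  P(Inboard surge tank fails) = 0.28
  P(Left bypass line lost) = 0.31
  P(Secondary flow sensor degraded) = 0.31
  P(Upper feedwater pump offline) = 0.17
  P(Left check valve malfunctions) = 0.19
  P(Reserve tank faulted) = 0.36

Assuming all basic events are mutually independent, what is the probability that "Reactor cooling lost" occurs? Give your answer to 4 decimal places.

P(Makeup line down) [AND] = 0.25 × 0.08 = 0.020000
P(Heat-sink path fails) [AND] = 0.02 × 0.020000 × 0.20 × 0.28 = 0.000022
P(Recirculation branch down) [AND] = 0.31 × 0.31 × 0.17 = 0.016337
P(Emergency loop down) [AND] = 0.016337 × 0.19 × 0.36 = 0.001117
P(Reactor cooling lost) [OR] = 1 − (1−0.000022) × (1−0.001117) = 0.001139
Rounded to 4 decimal places: P(Reactor cooling lost) ≈ 0.0011.

0.0011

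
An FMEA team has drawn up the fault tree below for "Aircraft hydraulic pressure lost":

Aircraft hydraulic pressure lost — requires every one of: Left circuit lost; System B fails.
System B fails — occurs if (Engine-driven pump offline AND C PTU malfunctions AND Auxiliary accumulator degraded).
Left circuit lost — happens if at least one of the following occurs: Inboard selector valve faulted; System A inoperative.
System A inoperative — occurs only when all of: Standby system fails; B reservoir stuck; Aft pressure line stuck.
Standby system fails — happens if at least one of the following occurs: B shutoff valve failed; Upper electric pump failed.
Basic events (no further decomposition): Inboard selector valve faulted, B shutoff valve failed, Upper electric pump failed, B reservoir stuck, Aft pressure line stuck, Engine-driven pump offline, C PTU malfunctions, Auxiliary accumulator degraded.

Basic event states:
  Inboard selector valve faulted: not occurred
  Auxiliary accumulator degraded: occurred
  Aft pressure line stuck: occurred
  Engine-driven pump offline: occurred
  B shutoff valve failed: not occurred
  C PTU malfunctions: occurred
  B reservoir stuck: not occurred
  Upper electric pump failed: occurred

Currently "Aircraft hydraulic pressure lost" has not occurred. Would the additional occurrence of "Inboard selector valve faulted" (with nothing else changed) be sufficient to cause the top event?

Counterfactual: set "Inboard selector valve faulted" to occurred.
Standby system fails [OR]: B shutoff valve failed=not, Upper electric pump failed=occurs → at least one input occurs → occurs.
System A inoperative [AND]: Standby system fails=occurs, B reservoir stuck=not, Aft pressure line stuck=occurs → not all inputs occur → does not occur.
Left circuit lost [OR]: Inboard selector valve faulted=occurs, System A inoperative=not → at least one input occurs → occurs.
System B fails [AND]: Engine-driven pump offline=occurs, C PTU malfunctions=occurs, Auxiliary accumulator degraded=occurs → all inputs occur → occurs.
Aircraft hydraulic pressure lost [AND]: Left circuit lost=occurs, System B fails=occurs → all inputs occur → occurs.

Yes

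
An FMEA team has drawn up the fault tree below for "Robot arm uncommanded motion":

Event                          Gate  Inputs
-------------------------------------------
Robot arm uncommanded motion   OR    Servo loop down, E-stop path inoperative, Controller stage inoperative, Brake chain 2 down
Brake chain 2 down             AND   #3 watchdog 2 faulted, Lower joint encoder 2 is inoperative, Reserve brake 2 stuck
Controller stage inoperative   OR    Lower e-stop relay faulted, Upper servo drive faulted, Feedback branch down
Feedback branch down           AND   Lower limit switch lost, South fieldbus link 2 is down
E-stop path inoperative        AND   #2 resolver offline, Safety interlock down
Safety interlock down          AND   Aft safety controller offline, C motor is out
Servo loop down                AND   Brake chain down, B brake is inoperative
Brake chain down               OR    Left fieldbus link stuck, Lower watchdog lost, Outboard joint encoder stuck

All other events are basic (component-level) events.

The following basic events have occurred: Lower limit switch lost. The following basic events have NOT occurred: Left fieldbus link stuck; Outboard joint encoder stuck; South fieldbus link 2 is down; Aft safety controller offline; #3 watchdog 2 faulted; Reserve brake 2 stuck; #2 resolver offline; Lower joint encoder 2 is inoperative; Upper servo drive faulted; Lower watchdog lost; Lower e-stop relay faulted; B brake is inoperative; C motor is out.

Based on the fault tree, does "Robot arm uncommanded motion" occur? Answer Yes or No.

No

Brake chain down [OR]: Left fieldbus link stuck=not, Lower watchdog lost=not, Outboard joint encoder stuck=not → no input occurs → does not occur.
Servo loop down [AND]: Brake chain down=not, B brake is inoperative=not → not all inputs occur → does not occur.
Safety interlock down [AND]: Aft safety controller offline=not, C motor is out=not → not all inputs occur → does not occur.
E-stop path inoperative [AND]: #2 resolver offline=not, Safety interlock down=not → not all inputs occur → does not occur.
Feedback branch down [AND]: Lower limit switch lost=occurs, South fieldbus link 2 is down=not → not all inputs occur → does not occur.
Controller stage inoperative [OR]: Lower e-stop relay faulted=not, Upper servo drive faulted=not, Feedback branch down=not → no input occurs → does not occur.
Brake chain 2 down [AND]: #3 watchdog 2 faulted=not, Lower joint encoder 2 is inoperative=not, Reserve brake 2 stuck=not → not all inputs occur → does not occur.
Robot arm uncommanded motion [OR]: Servo loop down=not, E-stop path inoperative=not, Controller stage inoperative=not, Brake chain 2 down=not → no input occurs → does not occur.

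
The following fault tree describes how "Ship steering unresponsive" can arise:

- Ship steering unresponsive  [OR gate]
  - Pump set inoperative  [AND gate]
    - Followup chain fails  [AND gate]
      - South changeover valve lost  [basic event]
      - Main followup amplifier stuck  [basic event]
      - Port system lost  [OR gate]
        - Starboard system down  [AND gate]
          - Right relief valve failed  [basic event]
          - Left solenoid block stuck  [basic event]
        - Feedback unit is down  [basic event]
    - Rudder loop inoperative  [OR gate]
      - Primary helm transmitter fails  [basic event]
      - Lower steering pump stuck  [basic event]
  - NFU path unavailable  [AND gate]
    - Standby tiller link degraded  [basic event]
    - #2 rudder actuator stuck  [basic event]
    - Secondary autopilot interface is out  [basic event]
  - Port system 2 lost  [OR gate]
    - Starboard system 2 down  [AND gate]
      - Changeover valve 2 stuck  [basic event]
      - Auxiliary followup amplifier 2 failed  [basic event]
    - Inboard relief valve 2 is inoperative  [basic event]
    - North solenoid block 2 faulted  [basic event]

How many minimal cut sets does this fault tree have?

Starboard system down [AND]: one cut set from each child combined → 1 × 1 = 1 cut set(s).
Port system lost [OR]: union of children's cut sets → 2 cut set(s).
Followup chain fails [AND]: one cut set from each child combined → 1 × 1 × 2 = 2 cut set(s).
Rudder loop inoperative [OR]: union of children's cut sets → 2 cut set(s).
Pump set inoperative [AND]: one cut set from each child combined → 2 × 2 = 4 cut set(s).
NFU path unavailable [AND]: one cut set from each child combined → 1 × 1 × 1 = 1 cut set(s).
Starboard system 2 down [AND]: one cut set from each child combined → 1 × 1 = 1 cut set(s).
Port system 2 lost [OR]: union of children's cut sets → 3 cut set(s).
Ship steering unresponsive [OR]: union of children's cut sets → 8 cut set(s).
Minimal cut sets: {Left solenoid block stuck, Main followup amplifier stuck, Primary helm transmitter fails, Right relief valve failed, South changeover valve lost}; {Left solenoid block stuck, Lower steering pump stuck, Main followup amplifier stuck, Right relief valve failed, South changeover valve lost}; {Feedback unit is down, Main followup amplifier stuck, Primary helm transmitter fails, South changeover valve lost}; {Feedback unit is down, Lower steering pump stuck, Main followup amplifier stuck, South changeover valve lost}; {#2 rudder actuator stuck, Secondary autopilot interface is out, Standby tiller link degraded}; {Auxiliary followup amplifier 2 failed, Changeover valve 2 stuck}; {Inboard relief valve 2 is inoperative}; {North solenoid block 2 faulted}.

8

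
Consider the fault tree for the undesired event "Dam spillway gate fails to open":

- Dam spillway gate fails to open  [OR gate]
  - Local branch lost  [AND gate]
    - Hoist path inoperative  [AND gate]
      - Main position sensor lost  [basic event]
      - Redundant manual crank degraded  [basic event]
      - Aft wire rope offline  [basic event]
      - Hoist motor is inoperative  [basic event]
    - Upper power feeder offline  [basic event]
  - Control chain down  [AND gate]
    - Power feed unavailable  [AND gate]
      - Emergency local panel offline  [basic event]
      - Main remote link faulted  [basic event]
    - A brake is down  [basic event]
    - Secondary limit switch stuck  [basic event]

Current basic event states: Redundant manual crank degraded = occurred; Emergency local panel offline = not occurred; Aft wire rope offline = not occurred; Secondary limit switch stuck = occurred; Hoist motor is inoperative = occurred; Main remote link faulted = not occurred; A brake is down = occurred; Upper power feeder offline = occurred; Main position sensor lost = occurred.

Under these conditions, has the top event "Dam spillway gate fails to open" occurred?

No

Hoist path inoperative [AND]: Main position sensor lost=occurs, Redundant manual crank degraded=occurs, Aft wire rope offline=not, Hoist motor is inoperative=occurs → not all inputs occur → does not occur.
Local branch lost [AND]: Hoist path inoperative=not, Upper power feeder offline=occurs → not all inputs occur → does not occur.
Power feed unavailable [AND]: Emergency local panel offline=not, Main remote link faulted=not → not all inputs occur → does not occur.
Control chain down [AND]: Power feed unavailable=not, A brake is down=occurs, Secondary limit switch stuck=occurs → not all inputs occur → does not occur.
Dam spillway gate fails to open [OR]: Local branch lost=not, Control chain down=not → no input occurs → does not occur.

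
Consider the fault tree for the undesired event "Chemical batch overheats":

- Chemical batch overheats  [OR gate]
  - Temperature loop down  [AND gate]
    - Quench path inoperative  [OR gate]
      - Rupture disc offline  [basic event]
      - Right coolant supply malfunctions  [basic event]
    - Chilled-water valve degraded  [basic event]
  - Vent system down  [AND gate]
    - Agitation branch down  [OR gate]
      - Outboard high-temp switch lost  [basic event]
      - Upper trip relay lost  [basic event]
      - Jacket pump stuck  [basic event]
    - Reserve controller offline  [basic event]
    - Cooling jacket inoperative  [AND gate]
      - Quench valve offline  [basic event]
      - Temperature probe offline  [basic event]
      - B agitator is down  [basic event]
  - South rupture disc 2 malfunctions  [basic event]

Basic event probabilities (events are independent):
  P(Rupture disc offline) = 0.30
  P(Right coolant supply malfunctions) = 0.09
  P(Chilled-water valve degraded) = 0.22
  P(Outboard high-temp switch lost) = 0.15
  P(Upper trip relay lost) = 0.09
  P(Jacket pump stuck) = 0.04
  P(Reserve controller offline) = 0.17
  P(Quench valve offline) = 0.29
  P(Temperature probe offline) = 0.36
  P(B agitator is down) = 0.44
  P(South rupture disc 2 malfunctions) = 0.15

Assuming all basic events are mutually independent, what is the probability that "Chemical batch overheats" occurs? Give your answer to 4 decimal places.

0.2195

P(Quench path inoperative) [OR] = 1 − (1−0.30) × (1−0.09) = 0.363000
P(Temperature loop down) [AND] = 0.363000 × 0.22 = 0.079860
P(Agitation branch down) [OR] = 1 − (1−0.15) × (1−0.09) × (1−0.04) = 0.257440
P(Cooling jacket inoperative) [AND] = 0.29 × 0.36 × 0.44 = 0.045936
P(Vent system down) [AND] = 0.257440 × 0.17 × 0.045936 = 0.002010
P(Chemical batch overheats) [OR] = 1 − (1−0.079860) × (1−0.002010) × (1−0.15) = 0.219453
Rounded to 4 decimal places: P(Chemical batch overheats) ≈ 0.2195.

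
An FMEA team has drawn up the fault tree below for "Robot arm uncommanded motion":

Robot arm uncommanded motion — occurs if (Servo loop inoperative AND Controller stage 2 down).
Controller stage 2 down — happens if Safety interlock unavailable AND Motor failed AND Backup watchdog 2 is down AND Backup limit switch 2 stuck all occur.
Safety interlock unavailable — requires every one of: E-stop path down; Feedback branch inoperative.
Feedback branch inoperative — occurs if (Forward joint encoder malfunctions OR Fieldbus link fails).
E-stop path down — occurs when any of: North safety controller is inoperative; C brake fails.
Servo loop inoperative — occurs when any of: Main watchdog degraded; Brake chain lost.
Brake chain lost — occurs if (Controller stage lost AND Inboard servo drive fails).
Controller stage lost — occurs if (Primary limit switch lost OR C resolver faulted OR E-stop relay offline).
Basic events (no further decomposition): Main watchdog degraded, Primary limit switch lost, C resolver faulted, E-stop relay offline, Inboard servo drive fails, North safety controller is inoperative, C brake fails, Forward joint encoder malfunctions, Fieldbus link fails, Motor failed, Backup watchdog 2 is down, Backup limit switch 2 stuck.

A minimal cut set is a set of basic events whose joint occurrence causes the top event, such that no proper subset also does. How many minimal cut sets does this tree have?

16

Controller stage lost [OR]: union of children's cut sets → 3 cut set(s).
Brake chain lost [AND]: one cut set from each child combined → 3 × 1 = 3 cut set(s).
Servo loop inoperative [OR]: union of children's cut sets → 4 cut set(s).
E-stop path down [OR]: union of children's cut sets → 2 cut set(s).
Feedback branch inoperative [OR]: union of children's cut sets → 2 cut set(s).
Safety interlock unavailable [AND]: one cut set from each child combined → 2 × 2 = 4 cut set(s).
Controller stage 2 down [AND]: one cut set from each child combined → 4 × 1 × 1 × 1 = 4 cut set(s).
Robot arm uncommanded motion [AND]: one cut set from each child combined → 4 × 4 = 16 cut set(s).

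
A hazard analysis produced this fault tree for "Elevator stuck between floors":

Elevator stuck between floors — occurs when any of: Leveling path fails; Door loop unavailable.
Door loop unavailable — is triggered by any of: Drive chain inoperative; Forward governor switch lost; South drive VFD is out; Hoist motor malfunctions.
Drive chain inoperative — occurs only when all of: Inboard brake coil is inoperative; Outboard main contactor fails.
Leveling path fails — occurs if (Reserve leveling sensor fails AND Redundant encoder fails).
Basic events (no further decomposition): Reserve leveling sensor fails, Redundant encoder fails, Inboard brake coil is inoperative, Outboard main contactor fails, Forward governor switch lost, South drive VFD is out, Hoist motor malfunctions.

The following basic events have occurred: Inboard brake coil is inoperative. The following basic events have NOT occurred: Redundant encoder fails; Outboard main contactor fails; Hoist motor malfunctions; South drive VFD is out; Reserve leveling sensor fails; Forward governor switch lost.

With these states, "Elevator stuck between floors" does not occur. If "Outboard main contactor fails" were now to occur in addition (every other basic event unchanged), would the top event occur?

Counterfactual: set "Outboard main contactor fails" to occurred.
Leveling path fails [AND]: Reserve leveling sensor fails=not, Redundant encoder fails=not → not all inputs occur → does not occur.
Drive chain inoperative [AND]: Inboard brake coil is inoperative=occurs, Outboard main contactor fails=occurs → all inputs occur → occurs.
Door loop unavailable [OR]: Drive chain inoperative=occurs, Forward governor switch lost=not, South drive VFD is out=not, Hoist motor malfunctions=not → at least one input occurs → occurs.
Elevator stuck between floors [OR]: Leveling path fails=not, Door loop unavailable=occurs → at least one input occurs → occurs.

Yes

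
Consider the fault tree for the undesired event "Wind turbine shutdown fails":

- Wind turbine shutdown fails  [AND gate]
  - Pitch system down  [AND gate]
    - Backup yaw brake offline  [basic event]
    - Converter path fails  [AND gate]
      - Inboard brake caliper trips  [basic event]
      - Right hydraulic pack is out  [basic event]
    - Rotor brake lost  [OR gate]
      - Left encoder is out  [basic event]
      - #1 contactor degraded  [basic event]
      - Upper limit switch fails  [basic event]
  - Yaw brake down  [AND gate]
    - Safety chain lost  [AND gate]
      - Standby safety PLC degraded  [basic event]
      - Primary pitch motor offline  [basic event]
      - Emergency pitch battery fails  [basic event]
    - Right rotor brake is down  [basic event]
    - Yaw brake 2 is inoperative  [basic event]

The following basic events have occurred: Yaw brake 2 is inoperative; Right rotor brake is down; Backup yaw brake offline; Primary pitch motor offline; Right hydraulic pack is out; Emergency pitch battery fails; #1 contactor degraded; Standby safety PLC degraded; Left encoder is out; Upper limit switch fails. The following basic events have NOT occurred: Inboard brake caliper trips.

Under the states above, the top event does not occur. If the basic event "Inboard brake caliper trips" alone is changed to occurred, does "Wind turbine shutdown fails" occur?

Yes

Counterfactual: set "Inboard brake caliper trips" to occurred.
Converter path fails [AND]: Inboard brake caliper trips=occurs, Right hydraulic pack is out=occurs → all inputs occur → occurs.
Rotor brake lost [OR]: Left encoder is out=occurs, #1 contactor degraded=occurs, Upper limit switch fails=occurs → at least one input occurs → occurs.
Pitch system down [AND]: Backup yaw brake offline=occurs, Converter path fails=occurs, Rotor brake lost=occurs → all inputs occur → occurs.
Safety chain lost [AND]: Standby safety PLC degraded=occurs, Primary pitch motor offline=occurs, Emergency pitch battery fails=occurs → all inputs occur → occurs.
Yaw brake down [AND]: Safety chain lost=occurs, Right rotor brake is down=occurs, Yaw brake 2 is inoperative=occurs → all inputs occur → occurs.
Wind turbine shutdown fails [AND]: Pitch system down=occurs, Yaw brake down=occurs → all inputs occur → occurs.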